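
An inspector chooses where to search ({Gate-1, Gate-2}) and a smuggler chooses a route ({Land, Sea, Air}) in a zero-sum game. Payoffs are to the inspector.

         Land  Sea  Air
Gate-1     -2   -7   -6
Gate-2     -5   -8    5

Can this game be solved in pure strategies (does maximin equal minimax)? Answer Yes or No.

Row minima: Gate-1 → -7, Gate-2 → -8; maximin = -7.
Column maxima: Land → -2, Sea → -7, Air → 5; minimax = -7.
maximin = minimax = -7, so a saddle point exists.

Yes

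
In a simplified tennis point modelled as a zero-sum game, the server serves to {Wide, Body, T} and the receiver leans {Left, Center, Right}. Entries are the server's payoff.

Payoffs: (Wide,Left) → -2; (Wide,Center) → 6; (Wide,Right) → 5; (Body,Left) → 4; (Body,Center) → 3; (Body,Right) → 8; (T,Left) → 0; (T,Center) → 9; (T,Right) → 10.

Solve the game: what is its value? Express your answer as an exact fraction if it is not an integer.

18/5

Row minima: Wide → -2, Body → 3, T → 0; maximin = 3.
Column maxima: Left → 4, Center → 9, Right → 10; minimax = 4.
3 ≠ 4, so there is no saddle point; optimal play is mixed.
Wide is strictly dominated by T, so the server never plays it.
Right is strictly dominated by Left (it gives the server strictly more in every row), so the receiver never plays it.
On the remaining 2×2 (Body, T vs Left, Center):
Let the server play Body with probability p. Expected payoff against Left: 4p + 0(1−p) = 4p; against Center: 3p + 9(1−p) = −6p + 9.
Setting these equal: 4p = −6p + 9 ⇒ 10p = 9 ⇒ p = 9/10, and the value is (4)·(9/10) = 18/5.
For the receiver: with q = P(Left), equating Body's and T's payoffs gives q + 3 = −9q + 9 ⇒ q = 3/5.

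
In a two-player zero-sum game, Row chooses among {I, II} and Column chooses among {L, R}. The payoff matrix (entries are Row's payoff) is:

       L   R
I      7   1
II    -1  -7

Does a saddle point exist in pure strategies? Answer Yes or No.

Yes

Row minima: I → 1, II → -7; maximin = 1.
Column maxima: L → 7, R → 1; minimax = 1.
maximin = minimax = 1, so a saddle point exists.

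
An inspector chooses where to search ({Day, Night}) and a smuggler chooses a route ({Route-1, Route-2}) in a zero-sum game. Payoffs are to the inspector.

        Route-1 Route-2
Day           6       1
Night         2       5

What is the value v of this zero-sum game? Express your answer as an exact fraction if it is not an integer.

7/2

Row minima: Day → 1, Night → 2; maximin = 2.
Column maxima: Route-1 → 6, Route-2 → 5; minimax = 5.
2 ≠ 5, so there is no saddle point; optimal play is mixed.
Let the inspector play Day with probability p. Expected payoff against Route-1: 6p + 2(1−p) = 4p + 2; against Route-2: 1p + 5(1−p) = −4p + 5.
Setting these equal: 4p + 2 = −4p + 5 ⇒ 8p = 3 ⇒ p = 3/8, and the value is (4)·(3/8) + 2 = 7/2.
For the smuggler: with q = P(Route-1), equating Day's and Night's payoffs gives 5q + 1 = −3q + 5 ⇒ q = 1/2.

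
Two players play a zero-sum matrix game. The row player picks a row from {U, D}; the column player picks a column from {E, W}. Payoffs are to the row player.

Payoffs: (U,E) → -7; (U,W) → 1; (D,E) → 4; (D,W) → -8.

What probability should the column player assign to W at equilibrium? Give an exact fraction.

Row minima: U → -7, D → -8; maximin = -7.
Column maxima: E → 4, W → 1; minimax = 1.
-7 ≠ 1, so there is no saddle point; optimal play is mixed.
Let the row player play U with probability p. Expected payoff against E: (-7)p + 4(1−p) = −11p + 4; against W: 1p + (-8)(1−p) = 9p − 8.
Setting these equal: −11p + 4 = 9p − 8 ⇒ −20p = -12 ⇒ p = 3/5, and the value is (-11)·(3/5) + 4 = -13/5.
For the column player: with q = P(E), equating U's and D's payoffs gives −8q + 1 = 12q − 8 ⇒ q = 9/20.

11/20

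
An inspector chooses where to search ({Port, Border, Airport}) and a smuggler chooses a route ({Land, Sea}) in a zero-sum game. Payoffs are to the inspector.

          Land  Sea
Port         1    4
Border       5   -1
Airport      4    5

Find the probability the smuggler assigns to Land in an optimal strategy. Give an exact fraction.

Row minima: Port → 1, Border → -1, Airport → 4; maximin = 4.
Column maxima: Land → 5, Sea → 5; minimax = 5.
4 ≠ 5, so there is no saddle point; optimal play is mixed.
Port is strictly dominated by Airport, so the inspector never plays it.
On the remaining 2×2 (Border, Airport vs Land, Sea):
Let the inspector play Border with probability p. Expected payoff against Land: 5p + 4(1−p) = p + 4; against Sea: (-1)p + 5(1−p) = −6p + 5.
Setting these equal: p + 4 = −6p + 5 ⇒ 7p = 1 ⇒ p = 1/7, and the value is (1)·(1/7) + 4 = 29/7.
For the smuggler: with q = P(Land), equating Border's and Airport's payoffs gives 6q − 1 = −q + 5 ⇒ q = 6/7.

6/7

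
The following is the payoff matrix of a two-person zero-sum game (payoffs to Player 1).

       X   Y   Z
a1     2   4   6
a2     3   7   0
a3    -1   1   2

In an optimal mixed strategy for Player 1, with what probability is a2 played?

Row minima: a1 → 2, a2 → 0, a3 → -1; maximin = 2.
Column maxima: X → 3, Y → 7, Z → 6; minimax = 3.
2 ≠ 3, so there is no saddle point; optimal play is mixed.
a3 is strictly dominated by a1, so Player 1 never plays it.
Y is strictly dominated by X (it gives Player 1 strictly more in every row), so Player 2 never plays it.
On the remaining 2×2 (a1, a2 vs X, Z):
Let Player 1 play a1 with probability p. Expected payoff against X: 2p + 3(1−p) = −p + 3; against Z: 6p + 0(1−p) = 6p.
Setting these equal: −p + 3 = 6p ⇒ −7p = -3 ⇒ p = 3/7, and the value is (-1)·(3/7) + 3 = 18/7.
For Player 2: with q = P(X), equating a1's and a2's payoffs gives −4q + 6 = 3q ⇒ q = 6/7.

4/7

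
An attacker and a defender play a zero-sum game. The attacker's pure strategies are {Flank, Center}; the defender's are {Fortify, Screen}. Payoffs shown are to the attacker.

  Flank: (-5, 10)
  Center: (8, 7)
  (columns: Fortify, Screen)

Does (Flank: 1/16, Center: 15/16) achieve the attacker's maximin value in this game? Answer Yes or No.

Yes

Against Fortify this mix gives (1/16)·(-5) + (15/16)·8 = 115/16.
Against Screen this mix gives (1/16)·10 + (15/16)·7 = 115/16.
All of the defender's active replies (Fortify, Screen) yield 115/16, and no column does worse for the attacker. The mix makes the defender indifferent and guarantees 115/16, so it is optimal.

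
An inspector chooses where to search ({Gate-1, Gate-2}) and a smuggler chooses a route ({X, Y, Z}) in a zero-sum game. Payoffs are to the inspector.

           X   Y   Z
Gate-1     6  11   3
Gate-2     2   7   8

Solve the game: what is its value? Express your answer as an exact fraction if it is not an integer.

Row minima: Gate-1 → 3, Gate-2 → 2; maximin = 3.
Column maxima: X → 6, Y → 11, Z → 8; minimax = 6.
3 ≠ 6, so there is no saddle point; optimal play is mixed.
Y is strictly dominated by X (it gives the inspector strictly more in every row), so the smuggler never plays it.
On the remaining 2×2 (Gate-1, Gate-2 vs X, Z):
Let the inspector play Gate-1 with probability p. Expected payoff against X: 6p + 2(1−p) = 4p + 2; against Z: 3p + 8(1−p) = −5p + 8.
Setting these equal: 4p + 2 = −5p + 8 ⇒ 9p = 6 ⇒ p = 2/3, and the value is (4)·(2/3) + 2 = 14/3.
For the smuggler: with q = P(X), equating Gate-1's and Gate-2's payoffs gives 3q + 3 = −6q + 8 ⇒ q = 5/9.

14/3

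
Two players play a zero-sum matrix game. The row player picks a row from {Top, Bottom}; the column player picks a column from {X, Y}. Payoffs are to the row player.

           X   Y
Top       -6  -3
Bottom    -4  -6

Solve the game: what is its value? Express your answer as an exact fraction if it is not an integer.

-24/5

Row minima: Top → -6, Bottom → -6; maximin = -6.
Column maxima: X → -4, Y → -3; minimax = -4.
-6 ≠ -4, so there is no saddle point; optimal play is mixed.
Let the row player play Top with probability p. Expected payoff against X: (-6)p + (-4)(1−p) = −2p − 4; against Y: (-3)p + (-6)(1−p) = 3p − 6.
Setting these equal: −2p − 4 = 3p − 6 ⇒ −5p = -2 ⇒ p = 2/5, and the value is (-2)·(2/5) − 4 = -24/5.
For the column player: with q = P(X), equating Top's and Bottom's payoffs gives −3q − 3 = 2q − 6 ⇒ q = 3/5.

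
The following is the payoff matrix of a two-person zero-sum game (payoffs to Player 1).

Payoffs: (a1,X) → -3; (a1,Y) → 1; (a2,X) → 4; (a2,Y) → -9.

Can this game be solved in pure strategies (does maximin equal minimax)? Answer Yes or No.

Row minima: a1 → -3, a2 → -9; maximin = -3.
Column maxima: X → 4, Y → 1; minimax = 1.
-3 ≠ 1, so no pure-strategy equilibrium exists.

No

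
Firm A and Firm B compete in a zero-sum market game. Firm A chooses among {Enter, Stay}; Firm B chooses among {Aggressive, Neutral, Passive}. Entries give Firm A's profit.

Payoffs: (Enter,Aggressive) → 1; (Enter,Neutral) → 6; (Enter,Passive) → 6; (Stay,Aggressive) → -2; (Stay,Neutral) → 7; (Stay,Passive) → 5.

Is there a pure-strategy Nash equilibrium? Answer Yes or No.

Yes

Row minima: Enter → 1, Stay → -2; maximin = 1.
Column maxima: Aggressive → 1, Neutral → 7, Passive → 6; minimax = 1.
maximin = minimax = 1, so a saddle point exists.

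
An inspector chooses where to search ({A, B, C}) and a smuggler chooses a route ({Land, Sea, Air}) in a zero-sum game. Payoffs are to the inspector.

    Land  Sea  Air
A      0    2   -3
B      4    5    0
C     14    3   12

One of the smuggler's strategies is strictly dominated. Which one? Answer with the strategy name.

Land

Air holds the inspector's payoff strictly below Land in every row: -3 < 0, 0 < 4, 12 < 14.
So Land is strictly dominated for the smuggler.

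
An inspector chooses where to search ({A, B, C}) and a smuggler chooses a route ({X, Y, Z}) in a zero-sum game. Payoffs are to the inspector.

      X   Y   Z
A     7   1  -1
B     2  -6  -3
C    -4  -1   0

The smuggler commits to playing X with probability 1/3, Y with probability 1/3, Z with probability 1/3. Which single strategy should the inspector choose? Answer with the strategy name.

A

Expected payoff of A: (1/3)·7 + (1/3)·1 + (1/3)·(-1) = 7/3.
Expected payoff of B: (1/3)·2 + (1/3)·(-6) + (1/3)·(-3) = -7/3.
Expected payoff of C: (1/3)·(-4) + (1/3)·(-1) + (1/3)·0 = -5/3.
The largest is 7/3, so the inspector's best response is A.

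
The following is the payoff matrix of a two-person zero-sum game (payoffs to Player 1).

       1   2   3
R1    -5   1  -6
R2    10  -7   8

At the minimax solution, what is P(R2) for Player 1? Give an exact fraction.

7/22

Row minima: R1 → -6, R2 → -7; maximin = -6.
Column maxima: 1 → 10, 2 → 1, 3 → 8; minimax = 1.
-6 ≠ 1, so there is no saddle point; optimal play is mixed.
1 is strictly dominated by 3 (it gives Player 1 strictly more in every row), so Player 2 never plays it.
On the remaining 2×2 (R1, R2 vs 2, 3):
Let Player 1 play R1 with probability p. Expected payoff against 2: 1p + (-7)(1−p) = 8p − 7; against 3: (-6)p + 8(1−p) = −14p + 8.
Setting these equal: 8p − 7 = −14p + 8 ⇒ 22p = 15 ⇒ p = 15/22, and the value is (8)·(15/22) − 7 = -17/11.
For Player 2: with q = P(2), equating R1's and R2's payoffs gives 7q − 6 = −15q + 8 ⇒ q = 7/11.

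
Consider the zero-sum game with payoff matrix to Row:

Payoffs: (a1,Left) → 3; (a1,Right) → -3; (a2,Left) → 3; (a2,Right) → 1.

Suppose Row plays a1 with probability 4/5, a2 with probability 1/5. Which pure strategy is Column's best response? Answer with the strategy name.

If Column plays Left, Row's expected payoff is (4/5)·3 + (1/5)·3 = 3.
If Column plays Right, Row's expected payoff is (4/5)·(-3) + (1/5)·1 = -11/5.
Column minimizes Row's payoff; the smallest is -11/5, so the best response is Right.

Right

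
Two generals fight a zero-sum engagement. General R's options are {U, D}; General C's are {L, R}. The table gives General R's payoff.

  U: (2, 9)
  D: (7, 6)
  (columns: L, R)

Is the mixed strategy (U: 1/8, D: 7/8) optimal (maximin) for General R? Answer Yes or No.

Yes

Against L this mix gives (1/8)·2 + (7/8)·7 = 51/8.
Against R this mix gives (1/8)·9 + (7/8)·6 = 51/8.
All of General C's active replies (L, R) yield 51/8, and no column does worse for General R. The mix makes General C indifferent and guarantees 51/8, so it is optimal.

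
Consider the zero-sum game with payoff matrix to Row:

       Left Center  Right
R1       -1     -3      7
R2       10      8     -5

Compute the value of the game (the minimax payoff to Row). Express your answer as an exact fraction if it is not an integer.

Row minima: R1 → -3, R2 → -5; maximin = -3.
Column maxima: Left → 10, Center → 8, Right → 7; minimax = 7.
-3 ≠ 7, so there is no saddle point; optimal play is mixed.
Left is strictly dominated by Center (it gives Row strictly more in every row), so Column never plays it.
On the remaining 2×2 (R1, R2 vs Center, Right):
Let Row play R1 with probability p. Expected payoff against Center: (-3)p + 8(1−p) = −11p + 8; against Right: 7p + (-5)(1−p) = 12p − 5.
Setting these equal: −11p + 8 = 12p − 5 ⇒ −23p = -13 ⇒ p = 13/23, and the value is (-11)·(13/23) + 8 = 41/23.
For Column: with q = P(Center), equating R1's and R2's payoffs gives −10q + 7 = 13q − 5 ⇒ q = 12/23.

41/23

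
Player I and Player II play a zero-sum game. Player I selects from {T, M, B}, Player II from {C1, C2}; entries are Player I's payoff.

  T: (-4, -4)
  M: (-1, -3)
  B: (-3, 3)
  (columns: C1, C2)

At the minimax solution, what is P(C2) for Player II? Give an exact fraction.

Row minima: T → -4, M → -3, B → -3; maximin = -3.
Column maxima: C1 → -1, C2 → 3; minimax = -1.
-3 ≠ -1, so there is no saddle point; optimal play is mixed.
T is strictly dominated by M, so Player I never plays it.
On the remaining 2×2 (M, B vs C1, C2):
Let Player I play M with probability p. Expected payoff against C1: (-1)p + (-3)(1−p) = 2p − 3; against C2: (-3)p + 3(1−p) = −6p + 3.
Setting these equal: 2p − 3 = −6p + 3 ⇒ 8p = 6 ⇒ p = 3/4, and the value is (2)·(3/4) − 3 = -3/2.
For Player II: with q = P(C1), equating M's and B's payoffs gives 2q − 3 = −6q + 3 ⇒ q = 3/4.

1/4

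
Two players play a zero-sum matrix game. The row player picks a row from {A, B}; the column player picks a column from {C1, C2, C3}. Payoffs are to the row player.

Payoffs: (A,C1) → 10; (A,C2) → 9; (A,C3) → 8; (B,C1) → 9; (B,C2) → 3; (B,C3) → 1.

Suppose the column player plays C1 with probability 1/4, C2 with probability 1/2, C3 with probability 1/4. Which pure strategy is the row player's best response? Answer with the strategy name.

A

Expected payoff of A: (1/4)·10 + (1/2)·9 + (1/4)·8 = 9.
Expected payoff of B: (1/4)·9 + (1/2)·3 + (1/4)·1 = 4.
The largest is 9, so the row player's best response is A.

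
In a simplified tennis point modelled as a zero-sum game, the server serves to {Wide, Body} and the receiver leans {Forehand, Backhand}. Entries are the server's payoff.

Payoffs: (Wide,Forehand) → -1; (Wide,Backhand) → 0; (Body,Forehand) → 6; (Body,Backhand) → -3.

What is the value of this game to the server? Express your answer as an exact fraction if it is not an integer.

-3/10

Row minima: Wide → -1, Body → -3; maximin = -1.
Column maxima: Forehand → 6, Backhand → 0; minimax = 0.
-1 ≠ 0, so there is no saddle point; optimal play is mixed.
Let the server play Wide with probability p. Expected payoff against Forehand: (-1)p + 6(1−p) = −7p + 6; against Backhand: 0p + (-3)(1−p) = 3p − 3.
Setting these equal: −7p + 6 = 3p − 3 ⇒ −10p = -9 ⇒ p = 9/10, and the value is (-7)·(9/10) + 6 = -3/10.
For the receiver: with q = P(Forehand), equating Wide's and Body's payoffs gives −q = 9q − 3 ⇒ q = 3/10.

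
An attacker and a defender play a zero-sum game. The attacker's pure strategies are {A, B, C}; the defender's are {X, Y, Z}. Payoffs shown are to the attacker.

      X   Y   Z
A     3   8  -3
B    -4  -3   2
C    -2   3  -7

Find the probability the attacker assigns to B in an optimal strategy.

1/2

Row minima: A → -3, B → -4, C → -7; maximin = -3.
Column maxima: X → 3, Y → 8, Z → 2; minimax = 2.
-3 ≠ 2, so there is no saddle point; optimal play is mixed.
C is strictly dominated by A, so the attacker never plays it.
Y is strictly dominated by X (it gives the attacker strictly more in every row), so the defender never plays it.
On the remaining 2×2 (A, B vs X, Z):
Let the attacker play A with probability p. Expected payoff against X: 3p + (-4)(1−p) = 7p − 4; against Z: (-3)p + 2(1−p) = −5p + 2.
Setting these equal: 7p − 4 = −5p + 2 ⇒ 12p = 6 ⇒ p = 1/2, and the value is (7)·(1/2) − 4 = -1/2.
For the defender: with q = P(X), equating A's and B's payoffs gives 6q − 3 = −6q + 2 ⇒ q = 5/12.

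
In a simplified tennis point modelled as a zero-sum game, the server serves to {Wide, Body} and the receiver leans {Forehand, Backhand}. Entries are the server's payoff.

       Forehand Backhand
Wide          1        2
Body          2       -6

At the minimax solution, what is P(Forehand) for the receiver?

8/9

Row minima: Wide → 1, Body → -6; maximin = 1.
Column maxima: Forehand → 2, Backhand → 2; minimax = 2.
1 ≠ 2, so there is no saddle point; optimal play is mixed.
Let the server play Wide with probability p. Expected payoff against Forehand: 1p + 2(1−p) = −p + 2; against Backhand: 2p + (-6)(1−p) = 8p − 6.
Setting these equal: −p + 2 = 8p − 6 ⇒ −9p = -8 ⇒ p = 8/9, and the value is (-1)·(8/9) + 2 = 10/9.
For the receiver: with q = P(Forehand), equating Wide's and Body's payoffs gives −q + 2 = 8q − 6 ⇒ q = 8/9.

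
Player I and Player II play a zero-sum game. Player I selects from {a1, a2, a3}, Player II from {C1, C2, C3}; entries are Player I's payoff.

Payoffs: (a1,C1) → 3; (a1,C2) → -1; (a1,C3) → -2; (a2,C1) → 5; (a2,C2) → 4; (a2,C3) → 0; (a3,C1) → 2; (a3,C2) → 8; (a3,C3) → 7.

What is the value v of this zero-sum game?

7/2

Row minima: a1 → -2, a2 → 0, a3 → 2; maximin = 2.
Column maxima: C1 → 5, C2 → 8, C3 → 7; minimax = 5.
2 ≠ 5, so there is no saddle point; optimal play is mixed.
a1 is strictly dominated by a2, so Player I never plays it.
C2 is strictly dominated by C3 (it gives Player I strictly more in every row), so Player II never plays it.
On the remaining 2×2 (a2, a3 vs C1, C3):
Let Player I play a2 with probability p. Expected payoff against C1: 5p + 2(1−p) = 3p + 2; against C3: 0p + 7(1−p) = −7p + 7.
Setting these equal: 3p + 2 = −7p + 7 ⇒ 10p = 5 ⇒ p = 1/2, and the value is (3)·(1/2) + 2 = 7/2.
For Player II: with q = P(C1), equating a2's and a3's payoffs gives 5q = −5q + 7 ⇒ q = 7/10.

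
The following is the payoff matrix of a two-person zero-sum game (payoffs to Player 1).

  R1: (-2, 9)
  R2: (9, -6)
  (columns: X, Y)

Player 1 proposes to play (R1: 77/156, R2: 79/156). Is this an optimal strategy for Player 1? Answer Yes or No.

Against X this mix gives (77/156)·(-2) + (79/156)·9 = 557/156.
Against Y this mix gives (77/156)·9 + (79/156)·(-6) = 73/52.
Player 2 will play Y, holding Player 1 to 73/52. Shifting weight toward the row that does better against Y would raise this floor (the equalizing mix achieves 69/26 against both Y and X), so the proposed strategy is not optimal.

No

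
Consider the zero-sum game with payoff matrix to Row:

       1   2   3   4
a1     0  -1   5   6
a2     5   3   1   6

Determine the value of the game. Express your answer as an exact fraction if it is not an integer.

Row minima: a1 → -1, a2 → 1; maximin = 1.
Column maxima: 1 → 5, 2 → 3, 3 → 5, 4 → 6; minimax = 3.
1 ≠ 3, so there is no saddle point; optimal play is mixed.
1 is strictly dominated by 2 (it gives Row strictly more in every row), so Column never plays it.
4 is strictly dominated by 2 (it gives Row strictly more in every row), so Column never plays it.
On the remaining 2×2 (a1, a2 vs 2, 3):
Let Row play a1 with probability p. Expected payoff against 2: (-1)p + 3(1−p) = −4p + 3; against 3: 5p + 1(1−p) = 4p + 1.
Setting these equal: −4p + 3 = 4p + 1 ⇒ −8p = -2 ⇒ p = 1/4, and the value is (-4)·(1/4) + 3 = 2.
For Column: with q = P(2), equating a1's and a2's payoffs gives −6q + 5 = 2q + 1 ⇒ q = 1/2.

2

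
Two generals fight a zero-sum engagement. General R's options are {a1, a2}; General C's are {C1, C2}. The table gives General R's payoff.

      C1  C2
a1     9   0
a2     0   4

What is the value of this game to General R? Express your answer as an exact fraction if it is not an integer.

Row minima: a1 → 0, a2 → 0; maximin = 0.
Column maxima: C1 → 9, C2 → 4; minimax = 4.
0 ≠ 4, so there is no saddle point; optimal play is mixed.
Let General R play a1 with probability p. Expected payoff against C1: 9p + 0(1−p) = 9p; against C2: 0p + 4(1−p) = −4p + 4.
Setting these equal: 9p = −4p + 4 ⇒ 13p = 4 ⇒ p = 4/13, and the value is (9)·(4/13) = 36/13.
For General C: with q = P(C1), equating a1's and a2's payoffs gives 9q = −4q + 4 ⇒ q = 4/13.

36/13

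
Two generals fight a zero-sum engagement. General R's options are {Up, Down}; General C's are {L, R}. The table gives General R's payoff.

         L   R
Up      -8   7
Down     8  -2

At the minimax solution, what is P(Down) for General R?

Row minima: Up → -8, Down → -2; maximin = -2.
Column maxima: L → 8, R → 7; minimax = 7.
-2 ≠ 7, so there is no saddle point; optimal play is mixed.
Let General R play Up with probability p. Expected payoff against L: (-8)p + 8(1−p) = −16p + 8; against R: 7p + (-2)(1−p) = 9p − 2.
Setting these equal: −16p + 8 = 9p − 2 ⇒ −25p = -10 ⇒ p = 2/5, and the value is (-16)·(2/5) + 8 = 8/5.
For General C: with q = P(L), equating Up's and Down's payoffs gives −15q + 7 = 10q − 2 ⇒ q = 9/25.

3/5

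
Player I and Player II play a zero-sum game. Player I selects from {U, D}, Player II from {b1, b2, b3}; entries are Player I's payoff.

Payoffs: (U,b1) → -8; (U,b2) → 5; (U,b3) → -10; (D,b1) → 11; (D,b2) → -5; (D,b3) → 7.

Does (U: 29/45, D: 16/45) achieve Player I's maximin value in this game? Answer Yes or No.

Against b1 this mix gives (29/45)·(-8) + (16/45)·11 = -56/45.
Against b2 this mix gives (29/45)·5 + (16/45)·(-5) = 13/9.
Against b3 this mix gives (29/45)·(-10) + (16/45)·7 = -178/45.
Player II will play b3, holding Player I to -178/45. Shifting weight toward the row that does better against b3 would raise this floor (the equalizing mix achieves -5/9 against both b3 and b2), so the proposed strategy is not optimal.

No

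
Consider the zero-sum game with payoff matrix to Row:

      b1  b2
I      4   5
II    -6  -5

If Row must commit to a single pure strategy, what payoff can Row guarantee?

4

Row minima: I → 4, II → -6.
The best of these is 4.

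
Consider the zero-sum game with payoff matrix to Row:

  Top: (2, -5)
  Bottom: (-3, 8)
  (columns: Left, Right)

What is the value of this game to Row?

Row minima: Top → -5, Bottom → -3; maximin = -3.
Column maxima: Left → 2, Right → 8; minimax = 2.
-3 ≠ 2, so there is no saddle point; optimal play is mixed.
Let Row play Top with probability p. Expected payoff against Left: 2p + (-3)(1−p) = 5p − 3; against Right: (-5)p + 8(1−p) = −13p + 8.
Setting these equal: 5p − 3 = −13p + 8 ⇒ 18p = 11 ⇒ p = 11/18, and the value is (5)·(11/18) − 3 = 1/18.
For Column: with q = P(Left), equating Top's and Bottom's payoffs gives 7q − 5 = −11q + 8 ⇒ q = 13/18.

1/18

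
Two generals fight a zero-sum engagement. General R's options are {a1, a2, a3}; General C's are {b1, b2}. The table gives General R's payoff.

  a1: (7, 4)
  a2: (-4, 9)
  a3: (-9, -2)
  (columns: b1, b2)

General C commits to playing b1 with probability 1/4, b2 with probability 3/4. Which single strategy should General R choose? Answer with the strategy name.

a2

Expected payoff of a1: (1/4)·7 + (3/4)·4 = 19/4.
Expected payoff of a2: (1/4)·(-4) + (3/4)·9 = 23/4.
Expected payoff of a3: (1/4)·(-9) + (3/4)·(-2) = -15/4.
The largest is 23/4, so General R's best response is a2.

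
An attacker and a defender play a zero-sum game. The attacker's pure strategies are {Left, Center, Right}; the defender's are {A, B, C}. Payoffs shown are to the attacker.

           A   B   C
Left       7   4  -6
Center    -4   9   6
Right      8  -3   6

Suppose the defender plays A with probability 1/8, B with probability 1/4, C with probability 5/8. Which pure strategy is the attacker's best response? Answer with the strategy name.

Center

Expected payoff of Left: (1/8)·7 + (1/4)·4 + (5/8)·(-6) = -15/8.
Expected payoff of Center: (1/8)·(-4) + (1/4)·9 + (5/8)·6 = 11/2.
Expected payoff of Right: (1/8)·8 + (1/4)·(-3) + (5/8)·6 = 4.
The largest is 11/2, so the attacker's best response is Center.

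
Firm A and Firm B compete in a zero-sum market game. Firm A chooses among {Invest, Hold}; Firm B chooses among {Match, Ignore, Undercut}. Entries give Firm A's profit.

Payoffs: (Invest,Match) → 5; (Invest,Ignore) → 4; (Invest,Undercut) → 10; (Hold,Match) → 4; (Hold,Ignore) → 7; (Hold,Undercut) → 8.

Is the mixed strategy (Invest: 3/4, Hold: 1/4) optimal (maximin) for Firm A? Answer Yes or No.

Against Match this mix gives (3/4)·5 + (1/4)·4 = 19/4.
Against Ignore this mix gives (3/4)·4 + (1/4)·7 = 19/4.
Against Undercut this mix gives (3/4)·10 + (1/4)·8 = 19/2.
All of Firm B's active replies (Match, Ignore) yield 19/4, and no column does worse for Firm A. The mix makes Firm B indifferent and guarantees 19/4, so it is optimal.

Yes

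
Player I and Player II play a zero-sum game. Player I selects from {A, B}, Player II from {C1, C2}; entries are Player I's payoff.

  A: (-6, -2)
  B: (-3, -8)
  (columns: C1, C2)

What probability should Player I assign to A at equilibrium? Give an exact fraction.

5/9

Row minima: A → -6, B → -8; maximin = -6.
Column maxima: C1 → -3, C2 → -2; minimax = -3.
-6 ≠ -3, so there is no saddle point; optimal play is mixed.
Let Player I play A with probability p. Expected payoff against C1: (-6)p + (-3)(1−p) = −3p − 3; against C2: (-2)p + (-8)(1−p) = 6p − 8.
Setting these equal: −3p − 3 = 6p − 8 ⇒ −9p = -5 ⇒ p = 5/9, and the value is (-3)·(5/9) − 3 = -14/3.
For Player II: with q = P(C1), equating A's and B's payoffs gives −4q − 2 = 5q − 8 ⇒ q = 2/3.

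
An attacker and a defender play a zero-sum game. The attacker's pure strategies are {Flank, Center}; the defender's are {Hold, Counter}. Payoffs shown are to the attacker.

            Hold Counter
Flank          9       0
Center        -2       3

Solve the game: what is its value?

Row minima: Flank → 0, Center → -2; maximin = 0.
Column maxima: Hold → 9, Counter → 3; minimax = 3.
0 ≠ 3, so there is no saddle point; optimal play is mixed.
Let the attacker play Flank with probability p. Expected payoff against Hold: 9p + (-2)(1−p) = 11p − 2; against Counter: 0p + 3(1−p) = −3p + 3.
Setting these equal: 11p − 2 = −3p + 3 ⇒ 14p = 5 ⇒ p = 5/14, and the value is (11)·(5/14) − 2 = 27/14.
For the defender: with q = P(Hold), equating Flank's and Center's payoffs gives 9q = −5q + 3 ⇒ q = 3/14.

27/14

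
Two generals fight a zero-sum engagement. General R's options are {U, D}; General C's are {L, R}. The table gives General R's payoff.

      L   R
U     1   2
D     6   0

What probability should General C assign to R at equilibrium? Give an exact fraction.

5/7

Row minima: U → 1, D → 0; maximin = 1.
Column maxima: L → 6, R → 2; minimax = 2.
1 ≠ 2, so there is no saddle point; optimal play is mixed.
Let General R play U with probability p. Expected payoff against L: 1p + 6(1−p) = −5p + 6; against R: 2p + 0(1−p) = 2p.
Setting these equal: −5p + 6 = 2p ⇒ −7p = -6 ⇒ p = 6/7, and the value is (-5)·(6/7) + 6 = 12/7.
For General C: with q = P(L), equating U's and D's payoffs gives −q + 2 = 6q ⇒ q = 2/7.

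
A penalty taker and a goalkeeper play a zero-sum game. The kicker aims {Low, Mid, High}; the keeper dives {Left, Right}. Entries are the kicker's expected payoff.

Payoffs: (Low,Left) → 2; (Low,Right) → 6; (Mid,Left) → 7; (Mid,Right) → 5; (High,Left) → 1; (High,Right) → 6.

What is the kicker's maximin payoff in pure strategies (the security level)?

Row minima: Low → 2, Mid → 5, High → 1.
The best of these is 5.

5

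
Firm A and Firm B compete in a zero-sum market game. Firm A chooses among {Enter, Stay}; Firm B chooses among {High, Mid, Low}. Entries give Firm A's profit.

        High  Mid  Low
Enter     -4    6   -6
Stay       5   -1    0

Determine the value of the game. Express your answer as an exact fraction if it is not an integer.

Row minima: Enter → -6, Stay → -1; maximin = -1.
Column maxima: High → 5, Mid → 6, Low → 0; minimax = 0.
-1 ≠ 0, so there is no saddle point; optimal play is mixed.
High is strictly dominated by Low (it gives Firm A strictly more in every row), so Firm B never plays it.
On the remaining 2×2 (Enter, Stay vs Mid, Low):
Let Firm A play Enter with probability p. Expected payoff against Mid: 6p + (-1)(1−p) = 7p − 1; against Low: (-6)p + 0(1−p) = −6p.
Setting these equal: 7p − 1 = −6p ⇒ 13p = 1 ⇒ p = 1/13, and the value is (7)·(1/13) − 1 = -6/13.
For Firm B: with q = P(Mid), equating Enter's and Stay's payoffs gives 12q − 6 = −q ⇒ q = 6/13.

-6/13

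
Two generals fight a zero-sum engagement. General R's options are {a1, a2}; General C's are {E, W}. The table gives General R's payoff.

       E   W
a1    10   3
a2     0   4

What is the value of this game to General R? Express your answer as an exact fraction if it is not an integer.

Row minima: a1 → 3, a2 → 0; maximin = 3.
Column maxima: E → 10, W → 4; minimax = 4.
3 ≠ 4, so there is no saddle point; optimal play is mixed.
Let General R play a1 with probability p. Expected payoff against E: 10p + 0(1−p) = 10p; against W: 3p + 4(1−p) = −p + 4.
Setting these equal: 10p = −p + 4 ⇒ 11p = 4 ⇒ p = 4/11, and the value is (10)·(4/11) = 40/11.
For General C: with q = P(E), equating a1's and a2's payoffs gives 7q + 3 = −4q + 4 ⇒ q = 1/11.

40/11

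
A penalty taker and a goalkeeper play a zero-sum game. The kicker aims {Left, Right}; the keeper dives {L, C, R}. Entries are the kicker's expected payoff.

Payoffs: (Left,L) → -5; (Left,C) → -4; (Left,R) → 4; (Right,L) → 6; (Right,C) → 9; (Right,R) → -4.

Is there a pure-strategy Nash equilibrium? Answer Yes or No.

No

Row minima: Left → -5, Right → -4; maximin = -4.
Column maxima: L → 6, C → 9, R → 4; minimax = 4.
-4 ≠ 4, so no pure-strategy equilibrium exists.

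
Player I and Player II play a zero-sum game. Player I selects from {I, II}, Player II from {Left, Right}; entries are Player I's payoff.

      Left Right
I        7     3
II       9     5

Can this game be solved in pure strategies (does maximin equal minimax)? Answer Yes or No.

Yes

Row minima: I → 3, II → 5; maximin = 5.
Column maxima: Left → 9, Right → 5; minimax = 5.
maximin = minimax = 5, so a saddle point exists.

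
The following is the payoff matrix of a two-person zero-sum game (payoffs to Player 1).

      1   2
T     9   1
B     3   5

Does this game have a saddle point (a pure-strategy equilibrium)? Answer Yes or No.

Row minima: T → 1, B → 3; maximin = 3.
Column maxima: 1 → 9, 2 → 5; minimax = 5.
3 ≠ 5, so no pure-strategy equilibrium exists.

No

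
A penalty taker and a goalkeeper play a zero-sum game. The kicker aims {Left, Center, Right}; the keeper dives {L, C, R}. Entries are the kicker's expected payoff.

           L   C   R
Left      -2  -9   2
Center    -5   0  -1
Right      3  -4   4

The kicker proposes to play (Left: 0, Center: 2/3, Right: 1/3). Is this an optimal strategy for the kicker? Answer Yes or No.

Against L this mix gives (2/3)·(-5) + (1/3)·3 = -7/3.
Against C this mix gives (2/3)·0 + (1/3)·(-4) = -4/3.
Against R this mix gives (2/3)·(-1) + (1/3)·4 = 2/3.
The keeper will play L, holding the kicker to -7/3. Shifting weight toward the row that does better against L would raise this floor (the equalizing mix achieves -5/3 against both L and C), so the proposed strategy is not optimal.

No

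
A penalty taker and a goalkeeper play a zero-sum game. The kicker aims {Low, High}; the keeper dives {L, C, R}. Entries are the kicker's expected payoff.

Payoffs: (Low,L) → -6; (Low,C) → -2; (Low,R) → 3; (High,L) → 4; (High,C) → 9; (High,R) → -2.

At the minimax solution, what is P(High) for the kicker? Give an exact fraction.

Row minima: Low → -6, High → -2; maximin = -2.
Column maxima: L → 4, C → 9, R → 3; minimax = 3.
-2 ≠ 3, so there is no saddle point; optimal play is mixed.
C is strictly dominated by L (it gives the kicker strictly more in every row), so the keeper never plays it.
On the remaining 2×2 (Low, High vs L, R):
Let the kicker play Low with probability p. Expected payoff against L: (-6)p + 4(1−p) = −10p + 4; against R: 3p + (-2)(1−p) = 5p − 2.
Setting these equal: −10p + 4 = 5p − 2 ⇒ −15p = -6 ⇒ p = 2/5, and the value is (-10)·(2/5) + 4 = 0.
For the keeper: with q = P(L), equating Low's and High's payoffs gives −9q + 3 = 6q − 2 ⇒ q = 1/3.

3/5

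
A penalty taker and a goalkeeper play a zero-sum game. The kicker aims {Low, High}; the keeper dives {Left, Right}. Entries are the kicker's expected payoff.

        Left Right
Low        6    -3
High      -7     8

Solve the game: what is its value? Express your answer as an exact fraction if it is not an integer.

9/8

Row minima: Low → -3, High → -7; maximin = -3.
Column maxima: Left → 6, Right → 8; minimax = 6.
-3 ≠ 6, so there is no saddle point; optimal play is mixed.
Let the kicker play Low with probability p. Expected payoff against Left: 6p + (-7)(1−p) = 13p − 7; against Right: (-3)p + 8(1−p) = −11p + 8.
Setting these equal: 13p − 7 = −11p + 8 ⇒ 24p = 15 ⇒ p = 5/8, and the value is (13)·(5/8) − 7 = 9/8.
For the keeper: with q = P(Left), equating Low's and High's payoffs gives 9q − 3 = −15q + 8 ⇒ q = 11/24.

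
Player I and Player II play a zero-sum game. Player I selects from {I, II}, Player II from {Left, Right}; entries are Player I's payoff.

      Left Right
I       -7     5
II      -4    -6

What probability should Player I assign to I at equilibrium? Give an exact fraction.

Row minima: I → -7, II → -6; maximin = -6.
Column maxima: Left → -4, Right → 5; minimax = -4.
-6 ≠ -4, so there is no saddle point; optimal play is mixed.
Let Player I play I with probability p. Expected payoff against Left: (-7)p + (-4)(1−p) = −3p − 4; against Right: 5p + (-6)(1−p) = 11p − 6.
Setting these equal: −3p − 4 = 11p − 6 ⇒ −14p = -2 ⇒ p = 1/7, and the value is (-3)·(1/7) − 4 = -31/7.
For Player II: with q = P(Left), equating I's and II's payoffs gives −12q + 5 = 2q − 6 ⇒ q = 11/14.

1/7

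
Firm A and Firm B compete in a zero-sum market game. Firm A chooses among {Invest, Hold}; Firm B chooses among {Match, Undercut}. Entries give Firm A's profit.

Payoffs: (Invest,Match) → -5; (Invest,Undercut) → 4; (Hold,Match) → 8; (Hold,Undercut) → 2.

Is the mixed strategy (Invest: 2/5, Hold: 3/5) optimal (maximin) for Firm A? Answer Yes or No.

Against Match this mix gives (2/5)·(-5) + (3/5)·8 = 14/5.
Against Undercut this mix gives (2/5)·4 + (3/5)·2 = 14/5.
All of Firm B's active replies (Match, Undercut) yield 14/5, and no column does worse for Firm A. The mix makes Firm B indifferent and guarantees 14/5, so it is optimal.

Yes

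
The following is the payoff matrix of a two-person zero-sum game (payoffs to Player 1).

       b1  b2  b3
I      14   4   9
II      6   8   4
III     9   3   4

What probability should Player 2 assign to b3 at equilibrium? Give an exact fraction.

Row minima: I → 4, II → 4, III → 3; maximin = 4.
Column maxima: b1 → 14, b2 → 8, b3 → 9; minimax = 8.
4 ≠ 8, so there is no saddle point; optimal play is mixed.
III is strictly dominated by I, so Player 1 never plays it.
b1 is strictly dominated by b3 (it gives Player 1 strictly more in every row), so Player 2 never plays it.
On the remaining 2×2 (I, II vs b2, b3):
Let Player 1 play I with probability p. Expected payoff against b2: 4p + 8(1−p) = −4p + 8; against b3: 9p + 4(1−p) = 5p + 4.
Setting these equal: −4p + 8 = 5p + 4 ⇒ −9p = -4 ⇒ p = 4/9, and the value is (-4)·(4/9) + 8 = 56/9.
For Player 2: with q = P(b2), equating I's and II's payoffs gives −5q + 9 = 4q + 4 ⇒ q = 5/9.

4/9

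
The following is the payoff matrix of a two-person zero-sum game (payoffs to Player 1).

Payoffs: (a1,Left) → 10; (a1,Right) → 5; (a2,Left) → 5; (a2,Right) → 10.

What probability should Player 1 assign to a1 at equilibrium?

Row minima: a1 → 5, a2 → 5; maximin = 5.
Column maxima: Left → 10, Right → 10; minimax = 10.
5 ≠ 10, so there is no saddle point; optimal play is mixed.
Let Player 1 play a1 with probability p. Expected payoff against Left: 10p + 5(1−p) = 5p + 5; against Right: 5p + 10(1−p) = −5p + 10.
Setting these equal: 5p + 5 = −5p + 10 ⇒ 10p = 5 ⇒ p = 1/2, and the value is (5)·(1/2) + 5 = 15/2.
For Player 2: with q = P(Left), equating a1's and a2's payoffs gives 5q + 5 = −5q + 10 ⇒ q = 1/2.

1/2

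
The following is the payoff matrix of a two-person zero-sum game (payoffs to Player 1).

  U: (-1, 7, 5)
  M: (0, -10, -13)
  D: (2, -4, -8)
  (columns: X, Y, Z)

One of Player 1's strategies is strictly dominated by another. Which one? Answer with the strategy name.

M

D gives a strictly higher payoff than M against every column: 2 > 0, -4 > -10, -8 > -13.
So M is strictly dominated and Player 1 never plays it.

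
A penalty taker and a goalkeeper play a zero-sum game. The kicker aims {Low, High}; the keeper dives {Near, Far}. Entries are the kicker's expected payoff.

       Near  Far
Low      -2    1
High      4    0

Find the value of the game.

Row minima: Low → -2, High → 0; maximin = 0.
Column maxima: Near → 4, Far → 1; minimax = 1.
0 ≠ 1, so there is no saddle point; optimal play is mixed.
Let the kicker play Low with probability p. Expected payoff against Near: (-2)p + 4(1−p) = −6p + 4; against Far: 1p + 0(1−p) = p.
Setting these equal: −6p + 4 = p ⇒ −7p = -4 ⇒ p = 4/7, and the value is (-6)·(4/7) + 4 = 4/7.
For the keeper: with q = P(Near), equating Low's and High's payoffs gives −3q + 1 = 4q ⇒ q = 1/7.

4/7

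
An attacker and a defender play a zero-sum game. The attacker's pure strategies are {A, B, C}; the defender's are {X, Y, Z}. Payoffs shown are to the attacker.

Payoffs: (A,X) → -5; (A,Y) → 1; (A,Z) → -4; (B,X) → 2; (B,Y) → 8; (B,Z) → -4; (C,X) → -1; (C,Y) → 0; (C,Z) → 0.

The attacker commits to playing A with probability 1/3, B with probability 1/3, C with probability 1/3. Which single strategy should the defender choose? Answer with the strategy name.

If the defender plays X, the attacker's expected payoff is (1/3)·(-5) + (1/3)·2 + (1/3)·(-1) = -4/3.
If the defender plays Y, the attacker's expected payoff is (1/3)·1 + (1/3)·8 + (1/3)·0 = 3.
If the defender plays Z, the attacker's expected payoff is (1/3)·(-4) + (1/3)·(-4) + (1/3)·0 = -8/3.
The defender minimizes the attacker's payoff; the smallest is -8/3, so the best response is Z.

Z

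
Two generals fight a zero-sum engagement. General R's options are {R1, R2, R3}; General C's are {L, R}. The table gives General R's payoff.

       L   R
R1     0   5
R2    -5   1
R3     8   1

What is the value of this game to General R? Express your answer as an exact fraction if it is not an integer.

10/3

Row minima: R1 → 0, R2 → -5, R3 → 1; maximin = 1.
Column maxima: L → 8, R → 5; minimax = 5.
1 ≠ 5, so there is no saddle point; optimal play is mixed.
R2 is strictly dominated by R1, so General R never plays it.
On the remaining 2×2 (R1, R3 vs L, R):
Let General R play R1 with probability p. Expected payoff against L: 0p + 8(1−p) = −8p + 8; against R: 5p + 1(1−p) = 4p + 1.
Setting these equal: −8p + 8 = 4p + 1 ⇒ −12p = -7 ⇒ p = 7/12, and the value is (-8)·(7/12) + 8 = 10/3.
For General C: with q = P(L), equating R1's and R3's payoffs gives −5q + 5 = 7q + 1 ⇒ q = 1/3.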